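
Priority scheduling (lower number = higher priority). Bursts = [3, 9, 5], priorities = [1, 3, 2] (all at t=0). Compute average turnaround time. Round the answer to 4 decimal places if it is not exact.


Sort by priority (ascending = highest first):
Order: [(1, 3), (2, 5), (3, 9)]
Completion times:
  Priority 1, burst=3, C=3
  Priority 2, burst=5, C=8
  Priority 3, burst=9, C=17
Average turnaround = 28/3 = 9.3333

9.3333


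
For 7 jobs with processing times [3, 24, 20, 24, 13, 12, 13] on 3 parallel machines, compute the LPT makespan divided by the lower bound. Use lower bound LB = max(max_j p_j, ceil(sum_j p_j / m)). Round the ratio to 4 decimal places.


LPT order: [24, 24, 20, 13, 13, 12, 3]
Machine loads after assignment: [37, 36, 36]
LPT makespan = 37
Lower bound = max(max_job, ceil(total/3)) = max(24, 37) = 37
Ratio = 37 / 37 = 1.0

1.0


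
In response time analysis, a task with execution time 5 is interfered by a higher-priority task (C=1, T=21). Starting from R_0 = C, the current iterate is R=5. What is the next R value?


R_next = C + ceil(R_prev / T_hp) * C_hp
ceil(5 / 21) = ceil(0.2381) = 1
Interference = 1 * 1 = 1
R_next = 5 + 1 = 6

6


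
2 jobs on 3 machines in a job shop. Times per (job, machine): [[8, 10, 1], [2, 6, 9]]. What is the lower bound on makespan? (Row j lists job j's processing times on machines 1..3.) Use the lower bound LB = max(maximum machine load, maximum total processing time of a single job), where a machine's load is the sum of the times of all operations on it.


Machine loads:
  Machine 1: 8 + 2 = 10
  Machine 2: 10 + 6 = 16
  Machine 3: 1 + 9 = 10
Max machine load = 16
Job totals:
  Job 1: 19
  Job 2: 17
Max job total = 19
Lower bound = max(16, 19) = 19

19


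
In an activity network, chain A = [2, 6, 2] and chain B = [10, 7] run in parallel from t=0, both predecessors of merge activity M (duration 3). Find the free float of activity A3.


ES(A3) = sum of predecessors on chain A = 8
EF(A3) = ES + duration = 8 + 2 = 10
Successor of A3 is M. ES(M) = max(sum(A), sum(B)) = max(10, 17) = 17
Free float = ES(successor) - EF(current) = 17 - 10 = 7

7


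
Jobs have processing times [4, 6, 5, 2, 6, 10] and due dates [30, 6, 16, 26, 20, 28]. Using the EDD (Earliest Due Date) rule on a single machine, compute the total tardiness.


Sort by due date (EDD order): [(6, 6), (5, 16), (6, 20), (2, 26), (10, 28), (4, 30)]
Compute completion times and tardiness:
  Job 1: p=6, d=6, C=6, tardiness=max(0,6-6)=0
  Job 2: p=5, d=16, C=11, tardiness=max(0,11-16)=0
  Job 3: p=6, d=20, C=17, tardiness=max(0,17-20)=0
  Job 4: p=2, d=26, C=19, tardiness=max(0,19-26)=0
  Job 5: p=10, d=28, C=29, tardiness=max(0,29-28)=1
  Job 6: p=4, d=30, C=33, tardiness=max(0,33-30)=3
Total tardiness = 4

4


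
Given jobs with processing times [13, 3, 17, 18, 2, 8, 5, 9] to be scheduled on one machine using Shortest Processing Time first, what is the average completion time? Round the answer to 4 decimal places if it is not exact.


Sort jobs by processing time (SPT order): [2, 3, 5, 8, 9, 13, 17, 18]
Compute completion times sequentially:
  Job 1: processing = 2, completes at 2
  Job 2: processing = 3, completes at 5
  Job 3: processing = 5, completes at 10
  Job 4: processing = 8, completes at 18
  Job 5: processing = 9, completes at 27
  Job 6: processing = 13, completes at 40
  Job 7: processing = 17, completes at 57
  Job 8: processing = 18, completes at 75
Sum of completion times = 234
Average completion time = 234/8 = 29.25

29.25


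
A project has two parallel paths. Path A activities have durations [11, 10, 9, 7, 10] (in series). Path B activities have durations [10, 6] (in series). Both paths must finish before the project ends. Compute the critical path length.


Path A total = 11 + 10 + 9 + 7 + 10 = 47
Path B total = 10 + 6 = 16
Critical path = longest path = max(47, 16) = 47

47


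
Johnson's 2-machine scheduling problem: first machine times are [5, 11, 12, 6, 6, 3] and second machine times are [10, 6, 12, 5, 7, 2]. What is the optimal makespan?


Apply Johnson's rule:
  Group 1 (a <= b): [(1, 5, 10), (5, 6, 7), (3, 12, 12)]
  Group 2 (a > b): [(2, 11, 6), (4, 6, 5), (6, 3, 2)]
Optimal job order: [1, 5, 3, 2, 4, 6]
Schedule:
  Job 1: M1 done at 5, M2 done at 15
  Job 5: M1 done at 11, M2 done at 22
  Job 3: M1 done at 23, M2 done at 35
  Job 2: M1 done at 34, M2 done at 41
  Job 4: M1 done at 40, M2 done at 46
  Job 6: M1 done at 43, M2 done at 48
Makespan = 48

48


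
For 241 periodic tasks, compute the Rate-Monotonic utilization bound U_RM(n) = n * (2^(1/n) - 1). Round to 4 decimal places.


Compute 2^(1/241) = 1.0028802694
Subtract 1: 1.0028802694 - 1 = 0.0028802694
Multiply by n: 241 * 0.0028802694 = 0.6941449254
Round to 4 dp: 0.6941

0.6941


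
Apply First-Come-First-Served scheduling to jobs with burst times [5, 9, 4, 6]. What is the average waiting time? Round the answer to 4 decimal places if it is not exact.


FCFS order (as given): [5, 9, 4, 6]
Waiting times:
  Job 1: wait = 0
  Job 2: wait = 5
  Job 3: wait = 14
  Job 4: wait = 18
Sum of waiting times = 37
Average waiting time = 37/4 = 9.25

9.25


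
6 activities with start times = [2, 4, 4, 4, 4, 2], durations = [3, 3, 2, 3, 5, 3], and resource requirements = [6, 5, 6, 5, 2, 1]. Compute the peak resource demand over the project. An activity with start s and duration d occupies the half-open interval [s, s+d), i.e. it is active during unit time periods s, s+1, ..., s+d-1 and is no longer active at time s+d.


Each activity i is active on [start_i, start_i + duration_i).
Compute total resource usage per time slot:
  t=0: active resources = [], total = 0
  t=1: active resources = [], total = 0
  t=2: active resources = [6, 1], total = 7
  t=3: active resources = [6, 1], total = 7
  t=4: active resources = [6, 5, 6, 5, 2, 1], total = 25
  t=5: active resources = [5, 6, 5, 2], total = 18
  t=6: active resources = [5, 5, 2], total = 12
  t=7: active resources = [2], total = 2
  t=8: active resources = [2], total = 2
Peak resource demand = 25

25


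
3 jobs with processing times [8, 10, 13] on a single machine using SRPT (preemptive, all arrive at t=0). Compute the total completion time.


Since all jobs arrive at t=0, SRPT equals SPT ordering.
SPT order: [8, 10, 13]
Completion times:
  Job 1: p=8, C=8
  Job 2: p=10, C=18
  Job 3: p=13, C=31
Total completion time = 8 + 18 + 31 = 57

57


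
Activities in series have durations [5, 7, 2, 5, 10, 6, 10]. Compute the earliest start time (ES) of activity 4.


Activity 4 starts after activities 1 through 3 complete.
Predecessor durations: [5, 7, 2]
ES = 5 + 7 + 2 = 14

14


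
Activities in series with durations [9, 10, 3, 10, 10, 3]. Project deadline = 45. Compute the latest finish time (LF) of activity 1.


LF(activity 1) = deadline - sum of successor durations
Successors: activities 2 through 6 with durations [10, 3, 10, 10, 3]
Sum of successor durations = 36
LF = 45 - 36 = 9

9


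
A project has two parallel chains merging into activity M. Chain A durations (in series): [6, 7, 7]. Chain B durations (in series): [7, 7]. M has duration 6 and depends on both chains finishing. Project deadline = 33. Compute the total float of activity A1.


Forward pass: ES(A1) = sum of predecessors on chain A = 0
EF = ES + duration = 0 + 6 = 6
Backward pass: LF(M) = deadline = 33; LS(M) = 33 - 6 = 27
LF(A1) = LS(M) - sum(successors on chain A) = 27 - 14 = 13
LS = LF - duration = 13 - 6 = 7
Total float = LS - ES = 7 - 0 = 7

7


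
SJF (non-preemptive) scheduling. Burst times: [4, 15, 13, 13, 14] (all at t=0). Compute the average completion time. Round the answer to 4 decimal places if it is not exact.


SJF order (ascending): [4, 13, 13, 14, 15]
Completion times:
  Job 1: burst=4, C=4
  Job 2: burst=13, C=17
  Job 3: burst=13, C=30
  Job 4: burst=14, C=44
  Job 5: burst=15, C=59
Average completion = 154/5 = 30.8

30.8


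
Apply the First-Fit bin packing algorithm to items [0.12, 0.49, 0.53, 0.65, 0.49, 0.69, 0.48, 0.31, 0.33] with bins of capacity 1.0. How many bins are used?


Place items sequentially using First-Fit:
  Item 0.12 -> new Bin 1
  Item 0.49 -> Bin 1 (now 0.61)
  Item 0.53 -> new Bin 2
  Item 0.65 -> new Bin 3
  Item 0.49 -> new Bin 4
  Item 0.69 -> new Bin 5
  Item 0.48 -> Bin 4 (now 0.97)
  Item 0.31 -> Bin 1 (now 0.92)
  Item 0.33 -> Bin 2 (now 0.86)
Total bins used = 5

5


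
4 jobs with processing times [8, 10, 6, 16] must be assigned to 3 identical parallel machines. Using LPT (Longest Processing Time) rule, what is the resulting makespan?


Sort jobs in decreasing order (LPT): [16, 10, 8, 6]
Assign each job to the least loaded machine:
  Machine 1: jobs [16], load = 16
  Machine 2: jobs [10], load = 10
  Machine 3: jobs [8, 6], load = 14
Makespan = max load = 16

16


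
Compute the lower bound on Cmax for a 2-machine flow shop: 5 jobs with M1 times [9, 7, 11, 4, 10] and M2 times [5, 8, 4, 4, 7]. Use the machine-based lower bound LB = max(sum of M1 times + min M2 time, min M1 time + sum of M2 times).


LB1 = sum(M1 times) + min(M2 times) = 41 + 4 = 45
LB2 = min(M1 times) + sum(M2 times) = 4 + 28 = 32
Lower bound = max(LB1, LB2) = max(45, 32) = 45

45


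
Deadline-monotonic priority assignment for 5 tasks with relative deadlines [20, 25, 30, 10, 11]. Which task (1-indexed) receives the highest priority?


Sort tasks by relative deadline (ascending):
  Task 4: deadline = 10
  Task 5: deadline = 11
  Task 1: deadline = 20
  Task 2: deadline = 25
  Task 3: deadline = 30
Priority order (highest first): [4, 5, 1, 2, 3]
Highest priority task = 4

4


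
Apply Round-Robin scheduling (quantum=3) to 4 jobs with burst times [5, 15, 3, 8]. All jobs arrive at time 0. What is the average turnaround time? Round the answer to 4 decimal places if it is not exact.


Time quantum = 3
Execution trace:
  J1 runs 3 units, time = 3
  J2 runs 3 units, time = 6
  J3 runs 3 units, time = 9
  J4 runs 3 units, time = 12
  J1 runs 2 units, time = 14
  J2 runs 3 units, time = 17
  J4 runs 3 units, time = 20
  J2 runs 3 units, time = 23
  J4 runs 2 units, time = 25
  J2 runs 3 units, time = 28
  J2 runs 3 units, time = 31
Finish times: [14, 31, 9, 25]
Average turnaround = 79/4 = 19.75

19.75


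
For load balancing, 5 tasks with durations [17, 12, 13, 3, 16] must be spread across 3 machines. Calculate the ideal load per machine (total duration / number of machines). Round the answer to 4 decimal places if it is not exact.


Total processing time = 17 + 12 + 13 + 3 + 16 = 61
Number of machines = 3
Ideal balanced load = 61 / 3 = 20.3333

20.3333


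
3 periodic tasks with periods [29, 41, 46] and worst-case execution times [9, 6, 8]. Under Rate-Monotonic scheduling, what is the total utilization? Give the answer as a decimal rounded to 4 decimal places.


Compute individual utilizations (exact fractions):
  Task 1: C/T = 9/29 (approx. 0.3103)
  Task 2: C/T = 6/41 (approx. 0.1463)
  Task 3: C/T = 8/46 = 4/23 (approx. 0.1739)
Total utilization U = 9/29 + 6/41 + 4/23 = 17245/27347
Rounded to 4 decimal places: U = 0.6306
RM (Liu & Layland) bound for 3 tasks = 0.779763; compare with U = 17245/27347 (approx. 0.630599)
U <= bound, so schedulable by RM sufficient condition.

0.6306


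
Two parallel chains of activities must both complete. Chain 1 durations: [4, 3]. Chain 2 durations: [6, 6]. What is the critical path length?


Path A total = 4 + 3 = 7
Path B total = 6 + 6 = 12
Critical path = longest path = max(7, 12) = 12

12


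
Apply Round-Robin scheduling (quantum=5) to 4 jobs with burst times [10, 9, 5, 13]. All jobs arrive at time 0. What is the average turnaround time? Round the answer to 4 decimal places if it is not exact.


Time quantum = 5
Execution trace:
  J1 runs 5 units, time = 5
  J2 runs 5 units, time = 10
  J3 runs 5 units, time = 15
  J4 runs 5 units, time = 20
  J1 runs 5 units, time = 25
  J2 runs 4 units, time = 29
  J4 runs 5 units, time = 34
  J4 runs 3 units, time = 37
Finish times: [25, 29, 15, 37]
Average turnaround = 106/4 = 26.5

26.5


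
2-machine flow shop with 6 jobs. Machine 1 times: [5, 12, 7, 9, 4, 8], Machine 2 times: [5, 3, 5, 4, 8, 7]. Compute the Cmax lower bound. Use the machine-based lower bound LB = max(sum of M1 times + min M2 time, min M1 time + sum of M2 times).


LB1 = sum(M1 times) + min(M2 times) = 45 + 3 = 48
LB2 = min(M1 times) + sum(M2 times) = 4 + 32 = 36
Lower bound = max(LB1, LB2) = max(48, 36) = 48

48


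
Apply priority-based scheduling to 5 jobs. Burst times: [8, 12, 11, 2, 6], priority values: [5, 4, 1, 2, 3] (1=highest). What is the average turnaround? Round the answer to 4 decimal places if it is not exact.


Sort by priority (ascending = highest first):
Order: [(1, 11), (2, 2), (3, 6), (4, 12), (5, 8)]
Completion times:
  Priority 1, burst=11, C=11
  Priority 2, burst=2, C=13
  Priority 3, burst=6, C=19
  Priority 4, burst=12, C=31
  Priority 5, burst=8, C=39
Average turnaround = 113/5 = 22.6

22.6


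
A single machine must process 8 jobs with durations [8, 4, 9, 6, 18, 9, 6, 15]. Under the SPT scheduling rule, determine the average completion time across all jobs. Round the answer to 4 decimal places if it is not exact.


Sort jobs by processing time (SPT order): [4, 6, 6, 8, 9, 9, 15, 18]
Compute completion times sequentially:
  Job 1: processing = 4, completes at 4
  Job 2: processing = 6, completes at 10
  Job 3: processing = 6, completes at 16
  Job 4: processing = 8, completes at 24
  Job 5: processing = 9, completes at 33
  Job 6: processing = 9, completes at 42
  Job 7: processing = 15, completes at 57
  Job 8: processing = 18, completes at 75
Sum of completion times = 261
Average completion time = 261/8 = 32.625

32.625


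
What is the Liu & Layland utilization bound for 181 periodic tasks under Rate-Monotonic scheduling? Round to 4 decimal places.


Compute 2^(1/181) = 1.0038368845
Subtract 1: 1.0038368845 - 1 = 0.0038368845
Multiply by n: 181 * 0.0038368845 = 0.6944760945
Round to 4 dp: 0.6945

0.6945


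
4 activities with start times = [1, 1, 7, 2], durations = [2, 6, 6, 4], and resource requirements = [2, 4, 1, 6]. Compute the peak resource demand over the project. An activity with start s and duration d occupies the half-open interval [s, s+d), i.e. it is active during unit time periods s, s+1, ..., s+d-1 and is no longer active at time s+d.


Each activity i is active on [start_i, start_i + duration_i).
Compute total resource usage per time slot:
  t=0: active resources = [], total = 0
  t=1: active resources = [2, 4], total = 6
  t=2: active resources = [2, 4, 6], total = 12
  t=3: active resources = [4, 6], total = 10
  t=4: active resources = [4, 6], total = 10
  t=5: active resources = [4, 6], total = 10
  t=6: active resources = [4], total = 4
  t=7: active resources = [1], total = 1
  t=8: active resources = [1], total = 1
  t=9: active resources = [1], total = 1
  t=10: active resources = [1], total = 1
  t=11: active resources = [1], total = 1
  t=12: active resources = [1], total = 1
Peak resource demand = 12

12


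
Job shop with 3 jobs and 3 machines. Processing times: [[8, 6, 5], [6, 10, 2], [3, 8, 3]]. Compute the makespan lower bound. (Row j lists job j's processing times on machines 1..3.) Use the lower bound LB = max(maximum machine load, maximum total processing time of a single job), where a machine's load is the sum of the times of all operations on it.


Machine loads:
  Machine 1: 8 + 6 + 3 = 17
  Machine 2: 6 + 10 + 8 = 24
  Machine 3: 5 + 2 + 3 = 10
Max machine load = 24
Job totals:
  Job 1: 19
  Job 2: 18
  Job 3: 14
Max job total = 19
Lower bound = max(24, 19) = 24

24


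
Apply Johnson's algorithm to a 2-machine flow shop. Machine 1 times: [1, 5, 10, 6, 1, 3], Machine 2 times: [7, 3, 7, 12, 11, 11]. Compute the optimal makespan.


Apply Johnson's rule:
  Group 1 (a <= b): [(1, 1, 7), (5, 1, 11), (6, 3, 11), (4, 6, 12)]
  Group 2 (a > b): [(3, 10, 7), (2, 5, 3)]
Optimal job order: [1, 5, 6, 4, 3, 2]
Schedule:
  Job 1: M1 done at 1, M2 done at 8
  Job 5: M1 done at 2, M2 done at 19
  Job 6: M1 done at 5, M2 done at 30
  Job 4: M1 done at 11, M2 done at 42
  Job 3: M1 done at 21, M2 done at 49
  Job 2: M1 done at 26, M2 done at 52
Makespan = 52

52


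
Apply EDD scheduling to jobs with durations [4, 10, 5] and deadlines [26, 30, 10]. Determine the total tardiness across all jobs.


Sort by due date (EDD order): [(5, 10), (4, 26), (10, 30)]
Compute completion times and tardiness:
  Job 1: p=5, d=10, C=5, tardiness=max(0,5-10)=0
  Job 2: p=4, d=26, C=9, tardiness=max(0,9-26)=0
  Job 3: p=10, d=30, C=19, tardiness=max(0,19-30)=0
Total tardiness = 0

0


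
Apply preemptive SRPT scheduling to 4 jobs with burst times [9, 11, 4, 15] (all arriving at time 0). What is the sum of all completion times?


Since all jobs arrive at t=0, SRPT equals SPT ordering.
SPT order: [4, 9, 11, 15]
Completion times:
  Job 1: p=4, C=4
  Job 2: p=9, C=13
  Job 3: p=11, C=24
  Job 4: p=15, C=39
Total completion time = 4 + 13 + 24 + 39 = 80

80


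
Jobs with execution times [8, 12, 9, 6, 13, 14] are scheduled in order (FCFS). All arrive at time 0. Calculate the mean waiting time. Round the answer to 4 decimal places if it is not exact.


FCFS order (as given): [8, 12, 9, 6, 13, 14]
Waiting times:
  Job 1: wait = 0
  Job 2: wait = 8
  Job 3: wait = 20
  Job 4: wait = 29
  Job 5: wait = 35
  Job 6: wait = 48
Sum of waiting times = 140
Average waiting time = 140/6 = 23.3333

23.3333


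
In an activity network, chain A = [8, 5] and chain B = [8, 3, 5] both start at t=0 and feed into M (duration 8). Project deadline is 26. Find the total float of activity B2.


Forward pass: ES(B2) = sum of predecessors on chain B = 8
EF = ES + duration = 8 + 3 = 11
Backward pass: LF(M) = deadline = 26; LS(M) = 26 - 8 = 18
LF(B2) = LS(M) - sum(successors on chain B) = 18 - 5 = 13
LS = LF - duration = 13 - 3 = 10
Total float = LS - ES = 10 - 8 = 2

2


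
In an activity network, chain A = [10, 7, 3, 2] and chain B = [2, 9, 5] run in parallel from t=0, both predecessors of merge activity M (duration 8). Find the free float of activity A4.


ES(A4) = sum of predecessors on chain A = 20
EF(A4) = ES + duration = 20 + 2 = 22
Successor of A4 is M. ES(M) = max(sum(A), sum(B)) = max(22, 16) = 22
Free float = ES(successor) - EF(current) = 22 - 22 = 0

0


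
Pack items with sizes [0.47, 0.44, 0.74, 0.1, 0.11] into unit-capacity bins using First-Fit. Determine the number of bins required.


Place items sequentially using First-Fit:
  Item 0.47 -> new Bin 1
  Item 0.44 -> Bin 1 (now 0.91)
  Item 0.74 -> new Bin 2
  Item 0.1 -> Bin 2 (now 0.84)
  Item 0.11 -> Bin 2 (now 0.95)
Total bins used = 2

2


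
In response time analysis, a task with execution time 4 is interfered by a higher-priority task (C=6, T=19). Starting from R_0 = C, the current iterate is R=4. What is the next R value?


R_next = C + ceil(R_prev / T_hp) * C_hp
ceil(4 / 19) = ceil(0.2105) = 1
Interference = 1 * 6 = 6
R_next = 4 + 6 = 10

10


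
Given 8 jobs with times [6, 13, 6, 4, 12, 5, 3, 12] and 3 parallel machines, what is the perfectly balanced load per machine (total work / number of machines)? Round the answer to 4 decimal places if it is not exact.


Total processing time = 6 + 13 + 6 + 4 + 12 + 5 + 3 + 12 = 61
Number of machines = 3
Ideal balanced load = 61 / 3 = 20.3333

20.3333


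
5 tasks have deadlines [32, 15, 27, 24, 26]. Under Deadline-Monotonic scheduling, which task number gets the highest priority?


Sort tasks by relative deadline (ascending):
  Task 2: deadline = 15
  Task 4: deadline = 24
  Task 5: deadline = 26
  Task 3: deadline = 27
  Task 1: deadline = 32
Priority order (highest first): [2, 4, 5, 3, 1]
Highest priority task = 2

2


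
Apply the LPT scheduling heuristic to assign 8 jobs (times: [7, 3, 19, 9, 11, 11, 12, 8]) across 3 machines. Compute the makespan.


Sort jobs in decreasing order (LPT): [19, 12, 11, 11, 9, 8, 7, 3]
Assign each job to the least loaded machine:
  Machine 1: jobs [19, 8], load = 27
  Machine 2: jobs [12, 9, 7], load = 28
  Machine 3: jobs [11, 11, 3], load = 25
Makespan = max load = 28

28


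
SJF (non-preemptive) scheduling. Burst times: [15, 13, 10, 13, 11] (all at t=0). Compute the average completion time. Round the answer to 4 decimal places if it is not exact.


SJF order (ascending): [10, 11, 13, 13, 15]
Completion times:
  Job 1: burst=10, C=10
  Job 2: burst=11, C=21
  Job 3: burst=13, C=34
  Job 4: burst=13, C=47
  Job 5: burst=15, C=62
Average completion = 174/5 = 34.8

34.8


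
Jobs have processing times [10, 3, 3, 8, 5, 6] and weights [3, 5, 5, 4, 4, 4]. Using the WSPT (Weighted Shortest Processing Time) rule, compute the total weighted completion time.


Compute p/w ratios and sort ascending (WSPT): [(3, 5), (3, 5), (5, 4), (6, 4), (8, 4), (10, 3)]
Compute weighted completion times:
  Job (p=3,w=5): C=3, w*C=5*3=15
  Job (p=3,w=5): C=6, w*C=5*6=30
  Job (p=5,w=4): C=11, w*C=4*11=44
  Job (p=6,w=4): C=17, w*C=4*17=68
  Job (p=8,w=4): C=25, w*C=4*25=100
  Job (p=10,w=3): C=35, w*C=3*35=105
Total weighted completion time = 362

362


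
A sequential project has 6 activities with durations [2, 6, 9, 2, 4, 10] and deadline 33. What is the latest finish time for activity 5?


LF(activity 5) = deadline - sum of successor durations
Successors: activities 6 through 6 with durations [10]
Sum of successor durations = 10
LF = 33 - 10 = 23

23


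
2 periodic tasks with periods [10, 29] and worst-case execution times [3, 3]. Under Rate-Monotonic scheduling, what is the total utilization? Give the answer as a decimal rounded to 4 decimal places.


Compute individual utilizations (exact fractions):
  Task 1: C/T = 3/10 (approx. 0.3)
  Task 2: C/T = 3/29 (approx. 0.1034)
Total utilization U = 3/10 + 3/29 = 117/290
Rounded to 4 decimal places: U = 0.4034
RM (Liu & Layland) bound for 2 tasks = 0.828427; compare with U = 117/290 (approx. 0.403448)
U <= bound, so schedulable by RM sufficient condition.

0.4034


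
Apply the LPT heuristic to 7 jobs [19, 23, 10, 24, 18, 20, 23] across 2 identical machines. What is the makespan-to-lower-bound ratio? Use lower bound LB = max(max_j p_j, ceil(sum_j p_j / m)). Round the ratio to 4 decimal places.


LPT order: [24, 23, 23, 20, 19, 18, 10]
Machine loads after assignment: [73, 64]
LPT makespan = 73
Lower bound = max(max_job, ceil(total/2)) = max(24, 69) = 69
Ratio = 73 / 69 = 1.058

1.058


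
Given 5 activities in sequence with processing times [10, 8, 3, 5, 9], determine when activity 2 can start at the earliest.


Activity 2 starts after activities 1 through 1 complete.
Predecessor durations: [10]
ES = 10 = 10

10


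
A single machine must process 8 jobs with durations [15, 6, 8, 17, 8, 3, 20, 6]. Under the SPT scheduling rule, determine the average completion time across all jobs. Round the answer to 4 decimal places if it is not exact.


Sort jobs by processing time (SPT order): [3, 6, 6, 8, 8, 15, 17, 20]
Compute completion times sequentially:
  Job 1: processing = 3, completes at 3
  Job 2: processing = 6, completes at 9
  Job 3: processing = 6, completes at 15
  Job 4: processing = 8, completes at 23
  Job 5: processing = 8, completes at 31
  Job 6: processing = 15, completes at 46
  Job 7: processing = 17, completes at 63
  Job 8: processing = 20, completes at 83
Sum of completion times = 273
Average completion time = 273/8 = 34.125

34.125


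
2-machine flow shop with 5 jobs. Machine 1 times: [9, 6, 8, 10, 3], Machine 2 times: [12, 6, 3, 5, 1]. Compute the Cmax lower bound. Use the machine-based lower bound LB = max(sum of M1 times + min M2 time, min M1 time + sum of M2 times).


LB1 = sum(M1 times) + min(M2 times) = 36 + 1 = 37
LB2 = min(M1 times) + sum(M2 times) = 3 + 27 = 30
Lower bound = max(LB1, LB2) = max(37, 30) = 37

37


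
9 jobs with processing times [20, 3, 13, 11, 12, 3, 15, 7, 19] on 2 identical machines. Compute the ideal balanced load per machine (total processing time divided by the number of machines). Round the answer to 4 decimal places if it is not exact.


Total processing time = 20 + 3 + 13 + 11 + 12 + 3 + 15 + 7 + 19 = 103
Number of machines = 2
Ideal balanced load = 103 / 2 = 51.5

51.5


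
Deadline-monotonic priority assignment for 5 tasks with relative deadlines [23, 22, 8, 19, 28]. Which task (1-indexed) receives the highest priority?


Sort tasks by relative deadline (ascending):
  Task 3: deadline = 8
  Task 4: deadline = 19
  Task 2: deadline = 22
  Task 1: deadline = 23
  Task 5: deadline = 28
Priority order (highest first): [3, 4, 2, 1, 5]
Highest priority task = 3

3


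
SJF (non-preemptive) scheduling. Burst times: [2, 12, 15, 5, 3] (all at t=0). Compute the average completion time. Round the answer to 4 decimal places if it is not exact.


SJF order (ascending): [2, 3, 5, 12, 15]
Completion times:
  Job 1: burst=2, C=2
  Job 2: burst=3, C=5
  Job 3: burst=5, C=10
  Job 4: burst=12, C=22
  Job 5: burst=15, C=37
Average completion = 76/5 = 15.2

15.2


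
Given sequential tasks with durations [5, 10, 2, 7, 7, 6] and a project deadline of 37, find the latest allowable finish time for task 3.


LF(activity 3) = deadline - sum of successor durations
Successors: activities 4 through 6 with durations [7, 7, 6]
Sum of successor durations = 20
LF = 37 - 20 = 17

17


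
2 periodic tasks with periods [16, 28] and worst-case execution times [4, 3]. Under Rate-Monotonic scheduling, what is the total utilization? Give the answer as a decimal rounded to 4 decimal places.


Compute individual utilizations (exact fractions):
  Task 1: C/T = 4/16 = 1/4 (approx. 0.25)
  Task 2: C/T = 3/28 (approx. 0.1071)
Total utilization U = 1/4 + 3/28 = 5/14
Rounded to 4 decimal places: U = 0.3571
RM (Liu & Layland) bound for 2 tasks = 0.828427; compare with U = 5/14 (approx. 0.357143)
U <= bound, so schedulable by RM sufficient condition.

0.3571


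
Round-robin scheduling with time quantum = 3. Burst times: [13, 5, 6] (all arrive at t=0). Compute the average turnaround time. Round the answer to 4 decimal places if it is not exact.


Time quantum = 3
Execution trace:
  J1 runs 3 units, time = 3
  J2 runs 3 units, time = 6
  J3 runs 3 units, time = 9
  J1 runs 3 units, time = 12
  J2 runs 2 units, time = 14
  J3 runs 3 units, time = 17
  J1 runs 3 units, time = 20
  J1 runs 3 units, time = 23
  J1 runs 1 units, time = 24
Finish times: [24, 14, 17]
Average turnaround = 55/3 = 18.3333

18.3333


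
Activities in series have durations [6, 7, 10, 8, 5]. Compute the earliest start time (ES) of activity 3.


Activity 3 starts after activities 1 through 2 complete.
Predecessor durations: [6, 7]
ES = 6 + 7 = 13

13


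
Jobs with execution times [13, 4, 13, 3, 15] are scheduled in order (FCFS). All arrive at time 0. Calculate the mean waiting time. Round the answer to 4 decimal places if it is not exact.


FCFS order (as given): [13, 4, 13, 3, 15]
Waiting times:
  Job 1: wait = 0
  Job 2: wait = 13
  Job 3: wait = 17
  Job 4: wait = 30
  Job 5: wait = 33
Sum of waiting times = 93
Average waiting time = 93/5 = 18.6

18.6


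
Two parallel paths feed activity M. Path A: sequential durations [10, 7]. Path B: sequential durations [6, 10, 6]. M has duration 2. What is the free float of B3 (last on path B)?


ES(B3) = sum of predecessors on chain B = 16
EF(B3) = ES + duration = 16 + 6 = 22
Successor of B3 is M. ES(M) = max(sum(A), sum(B)) = max(17, 22) = 22
Free float = ES(successor) - EF(current) = 22 - 22 = 0

0


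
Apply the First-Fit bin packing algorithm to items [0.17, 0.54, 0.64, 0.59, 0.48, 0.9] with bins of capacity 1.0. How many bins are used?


Place items sequentially using First-Fit:
  Item 0.17 -> new Bin 1
  Item 0.54 -> Bin 1 (now 0.71)
  Item 0.64 -> new Bin 2
  Item 0.59 -> new Bin 3
  Item 0.48 -> new Bin 4
  Item 0.9 -> new Bin 5
Total bins used = 5

5


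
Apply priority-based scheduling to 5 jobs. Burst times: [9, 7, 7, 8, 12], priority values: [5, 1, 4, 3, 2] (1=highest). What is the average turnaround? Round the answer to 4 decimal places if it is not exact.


Sort by priority (ascending = highest first):
Order: [(1, 7), (2, 12), (3, 8), (4, 7), (5, 9)]
Completion times:
  Priority 1, burst=7, C=7
  Priority 2, burst=12, C=19
  Priority 3, burst=8, C=27
  Priority 4, burst=7, C=34
  Priority 5, burst=9, C=43
Average turnaround = 130/5 = 26.0

26.0


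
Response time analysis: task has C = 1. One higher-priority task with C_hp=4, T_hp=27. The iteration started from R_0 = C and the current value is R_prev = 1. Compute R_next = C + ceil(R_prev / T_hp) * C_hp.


R_next = C + ceil(R_prev / T_hp) * C_hp
ceil(1 / 27) = ceil(0.037) = 1
Interference = 1 * 4 = 4
R_next = 1 + 4 = 5

5


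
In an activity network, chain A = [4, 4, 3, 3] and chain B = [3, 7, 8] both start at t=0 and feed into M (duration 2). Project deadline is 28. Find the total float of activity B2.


Forward pass: ES(B2) = sum of predecessors on chain B = 3
EF = ES + duration = 3 + 7 = 10
Backward pass: LF(M) = deadline = 28; LS(M) = 28 - 2 = 26
LF(B2) = LS(M) - sum(successors on chain B) = 26 - 8 = 18
LS = LF - duration = 18 - 7 = 11
Total float = LS - ES = 11 - 3 = 8

8


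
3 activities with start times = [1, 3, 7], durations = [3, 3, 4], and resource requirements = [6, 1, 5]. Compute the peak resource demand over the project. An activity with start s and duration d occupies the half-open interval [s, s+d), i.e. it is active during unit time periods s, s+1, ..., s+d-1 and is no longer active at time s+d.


Each activity i is active on [start_i, start_i + duration_i).
Compute total resource usage per time slot:
  t=0: active resources = [], total = 0
  t=1: active resources = [6], total = 6
  t=2: active resources = [6], total = 6
  t=3: active resources = [6, 1], total = 7
  t=4: active resources = [1], total = 1
  t=5: active resources = [1], total = 1
  t=6: active resources = [], total = 0
  t=7: active resources = [5], total = 5
  t=8: active resources = [5], total = 5
  t=9: active resources = [5], total = 5
  t=10: active resources = [5], total = 5
Peak resource demand = 7

7


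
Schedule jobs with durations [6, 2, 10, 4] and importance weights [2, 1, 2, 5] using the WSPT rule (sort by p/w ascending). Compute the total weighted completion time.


Compute p/w ratios and sort ascending (WSPT): [(4, 5), (2, 1), (6, 2), (10, 2)]
Compute weighted completion times:
  Job (p=4,w=5): C=4, w*C=5*4=20
  Job (p=2,w=1): C=6, w*C=1*6=6
  Job (p=6,w=2): C=12, w*C=2*12=24
  Job (p=10,w=2): C=22, w*C=2*22=44
Total weighted completion time = 94

94


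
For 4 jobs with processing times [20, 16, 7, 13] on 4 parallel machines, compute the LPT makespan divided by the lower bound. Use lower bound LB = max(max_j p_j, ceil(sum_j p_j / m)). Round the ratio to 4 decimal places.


LPT order: [20, 16, 13, 7]
Machine loads after assignment: [20, 16, 13, 7]
LPT makespan = 20
Lower bound = max(max_job, ceil(total/4)) = max(20, 14) = 20
Ratio = 20 / 20 = 1.0

1.0


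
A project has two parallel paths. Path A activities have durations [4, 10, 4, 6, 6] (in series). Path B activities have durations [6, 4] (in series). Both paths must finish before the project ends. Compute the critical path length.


Path A total = 4 + 10 + 4 + 6 + 6 = 30
Path B total = 6 + 4 = 10
Critical path = longest path = max(30, 10) = 30

30


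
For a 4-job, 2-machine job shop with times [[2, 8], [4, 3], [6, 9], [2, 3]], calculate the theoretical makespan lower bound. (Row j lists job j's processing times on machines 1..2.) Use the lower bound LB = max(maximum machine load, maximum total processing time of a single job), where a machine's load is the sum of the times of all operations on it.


Machine loads:
  Machine 1: 2 + 4 + 6 + 2 = 14
  Machine 2: 8 + 3 + 9 + 3 = 23
Max machine load = 23
Job totals:
  Job 1: 10
  Job 2: 7
  Job 3: 15
  Job 4: 5
Max job total = 15
Lower bound = max(23, 15) = 23

23


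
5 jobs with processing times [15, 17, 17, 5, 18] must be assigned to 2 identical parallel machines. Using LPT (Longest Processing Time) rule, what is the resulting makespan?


Sort jobs in decreasing order (LPT): [18, 17, 17, 15, 5]
Assign each job to the least loaded machine:
  Machine 1: jobs [18, 15, 5], load = 38
  Machine 2: jobs [17, 17], load = 34
Makespan = max load = 38

38


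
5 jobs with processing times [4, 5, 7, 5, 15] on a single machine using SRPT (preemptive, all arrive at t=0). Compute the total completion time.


Since all jobs arrive at t=0, SRPT equals SPT ordering.
SPT order: [4, 5, 5, 7, 15]
Completion times:
  Job 1: p=4, C=4
  Job 2: p=5, C=9
  Job 3: p=5, C=14
  Job 4: p=7, C=21
  Job 5: p=15, C=36
Total completion time = 4 + 9 + 14 + 21 + 36 = 84

84


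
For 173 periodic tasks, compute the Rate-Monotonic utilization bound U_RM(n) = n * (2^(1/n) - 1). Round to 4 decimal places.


Compute 2^(1/173) = 1.0040146684
Subtract 1: 1.0040146684 - 1 = 0.0040146684
Multiply by n: 173 * 0.0040146684 = 0.6945376332
Round to 4 dp: 0.6945

0.6945


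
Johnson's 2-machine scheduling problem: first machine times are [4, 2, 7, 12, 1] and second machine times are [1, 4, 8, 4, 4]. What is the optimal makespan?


Apply Johnson's rule:
  Group 1 (a <= b): [(5, 1, 4), (2, 2, 4), (3, 7, 8)]
  Group 2 (a > b): [(4, 12, 4), (1, 4, 1)]
Optimal job order: [5, 2, 3, 4, 1]
Schedule:
  Job 5: M1 done at 1, M2 done at 5
  Job 2: M1 done at 3, M2 done at 9
  Job 3: M1 done at 10, M2 done at 18
  Job 4: M1 done at 22, M2 done at 26
  Job 1: M1 done at 26, M2 done at 27
Makespan = 27

27


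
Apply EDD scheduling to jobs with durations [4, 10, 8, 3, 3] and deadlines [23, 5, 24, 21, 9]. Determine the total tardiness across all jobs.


Sort by due date (EDD order): [(10, 5), (3, 9), (3, 21), (4, 23), (8, 24)]
Compute completion times and tardiness:
  Job 1: p=10, d=5, C=10, tardiness=max(0,10-5)=5
  Job 2: p=3, d=9, C=13, tardiness=max(0,13-9)=4
  Job 3: p=3, d=21, C=16, tardiness=max(0,16-21)=0
  Job 4: p=4, d=23, C=20, tardiness=max(0,20-23)=0
  Job 5: p=8, d=24, C=28, tardiness=max(0,28-24)=4
Total tardiness = 13

13


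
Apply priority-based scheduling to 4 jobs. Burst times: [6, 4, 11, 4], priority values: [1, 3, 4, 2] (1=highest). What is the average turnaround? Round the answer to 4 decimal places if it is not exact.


Sort by priority (ascending = highest first):
Order: [(1, 6), (2, 4), (3, 4), (4, 11)]
Completion times:
  Priority 1, burst=6, C=6
  Priority 2, burst=4, C=10
  Priority 3, burst=4, C=14
  Priority 4, burst=11, C=25
Average turnaround = 55/4 = 13.75

13.75


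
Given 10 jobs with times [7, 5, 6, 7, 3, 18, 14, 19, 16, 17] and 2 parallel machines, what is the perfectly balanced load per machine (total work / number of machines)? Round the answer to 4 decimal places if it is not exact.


Total processing time = 7 + 5 + 6 + 7 + 3 + 18 + 14 + 19 + 16 + 17 = 112
Number of machines = 2
Ideal balanced load = 112 / 2 = 56.0

56.0


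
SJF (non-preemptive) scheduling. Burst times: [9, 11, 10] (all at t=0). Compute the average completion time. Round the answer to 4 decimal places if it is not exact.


SJF order (ascending): [9, 10, 11]
Completion times:
  Job 1: burst=9, C=9
  Job 2: burst=10, C=19
  Job 3: burst=11, C=30
Average completion = 58/3 = 19.3333

19.3333


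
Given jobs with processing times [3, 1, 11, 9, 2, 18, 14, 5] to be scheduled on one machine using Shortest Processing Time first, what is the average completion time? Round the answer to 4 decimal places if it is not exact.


Sort jobs by processing time (SPT order): [1, 2, 3, 5, 9, 11, 14, 18]
Compute completion times sequentially:
  Job 1: processing = 1, completes at 1
  Job 2: processing = 2, completes at 3
  Job 3: processing = 3, completes at 6
  Job 4: processing = 5, completes at 11
  Job 5: processing = 9, completes at 20
  Job 6: processing = 11, completes at 31
  Job 7: processing = 14, completes at 45
  Job 8: processing = 18, completes at 63
Sum of completion times = 180
Average completion time = 180/8 = 22.5

22.5


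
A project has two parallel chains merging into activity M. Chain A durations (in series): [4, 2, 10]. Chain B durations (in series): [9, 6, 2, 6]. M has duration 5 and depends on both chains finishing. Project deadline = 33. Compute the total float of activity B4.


Forward pass: ES(B4) = sum of predecessors on chain B = 17
EF = ES + duration = 17 + 6 = 23
Backward pass: LF(M) = deadline = 33; LS(M) = 33 - 5 = 28
LF(B4) = LS(M) - sum(successors on chain B) = 28 - 0 = 28
LS = LF - duration = 28 - 6 = 22
Total float = LS - ES = 22 - 17 = 5

5


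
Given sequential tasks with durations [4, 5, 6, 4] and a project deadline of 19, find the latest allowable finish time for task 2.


LF(activity 2) = deadline - sum of successor durations
Successors: activities 3 through 4 with durations [6, 4]
Sum of successor durations = 10
LF = 19 - 10 = 9

9


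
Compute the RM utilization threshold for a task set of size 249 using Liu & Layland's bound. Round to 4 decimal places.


Compute 2^(1/249) = 1.0027876018
Subtract 1: 1.0027876018 - 1 = 0.0027876018
Multiply by n: 249 * 0.0027876018 = 0.6941128482
Round to 4 dp: 0.6941

0.6941


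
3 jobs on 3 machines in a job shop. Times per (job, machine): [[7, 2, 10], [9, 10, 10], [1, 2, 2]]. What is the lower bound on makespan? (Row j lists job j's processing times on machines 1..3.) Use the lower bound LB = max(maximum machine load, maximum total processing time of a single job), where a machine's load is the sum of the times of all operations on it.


Machine loads:
  Machine 1: 7 + 9 + 1 = 17
  Machine 2: 2 + 10 + 2 = 14
  Machine 3: 10 + 10 + 2 = 22
Max machine load = 22
Job totals:
  Job 1: 19
  Job 2: 29
  Job 3: 5
Max job total = 29
Lower bound = max(22, 29) = 29

29


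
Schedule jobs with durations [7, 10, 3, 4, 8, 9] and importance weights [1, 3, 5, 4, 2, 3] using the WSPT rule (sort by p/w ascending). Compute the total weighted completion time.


Compute p/w ratios and sort ascending (WSPT): [(3, 5), (4, 4), (9, 3), (10, 3), (8, 2), (7, 1)]
Compute weighted completion times:
  Job (p=3,w=5): C=3, w*C=5*3=15
  Job (p=4,w=4): C=7, w*C=4*7=28
  Job (p=9,w=3): C=16, w*C=3*16=48
  Job (p=10,w=3): C=26, w*C=3*26=78
  Job (p=8,w=2): C=34, w*C=2*34=68
  Job (p=7,w=1): C=41, w*C=1*41=41
Total weighted completion time = 278

278


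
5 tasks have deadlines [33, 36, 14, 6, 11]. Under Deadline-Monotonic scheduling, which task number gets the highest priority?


Sort tasks by relative deadline (ascending):
  Task 4: deadline = 6
  Task 5: deadline = 11
  Task 3: deadline = 14
  Task 1: deadline = 33
  Task 2: deadline = 36
Priority order (highest first): [4, 5, 3, 1, 2]
Highest priority task = 4

4


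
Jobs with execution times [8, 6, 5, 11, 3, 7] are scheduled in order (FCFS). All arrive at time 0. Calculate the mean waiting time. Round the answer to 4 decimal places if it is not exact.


FCFS order (as given): [8, 6, 5, 11, 3, 7]
Waiting times:
  Job 1: wait = 0
  Job 2: wait = 8
  Job 3: wait = 14
  Job 4: wait = 19
  Job 5: wait = 30
  Job 6: wait = 33
Sum of waiting times = 104
Average waiting time = 104/6 = 17.3333

17.3333


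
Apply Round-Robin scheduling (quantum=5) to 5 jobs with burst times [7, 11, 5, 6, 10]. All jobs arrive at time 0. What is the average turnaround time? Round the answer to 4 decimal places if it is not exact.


Time quantum = 5
Execution trace:
  J1 runs 5 units, time = 5
  J2 runs 5 units, time = 10
  J3 runs 5 units, time = 15
  J4 runs 5 units, time = 20
  J5 runs 5 units, time = 25
  J1 runs 2 units, time = 27
  J2 runs 5 units, time = 32
  J4 runs 1 units, time = 33
  J5 runs 5 units, time = 38
  J2 runs 1 units, time = 39
Finish times: [27, 39, 15, 33, 38]
Average turnaround = 152/5 = 30.4

30.4


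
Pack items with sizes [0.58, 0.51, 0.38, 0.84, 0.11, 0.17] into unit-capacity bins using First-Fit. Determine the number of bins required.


Place items sequentially using First-Fit:
  Item 0.58 -> new Bin 1
  Item 0.51 -> new Bin 2
  Item 0.38 -> Bin 1 (now 0.96)
  Item 0.84 -> new Bin 3
  Item 0.11 -> Bin 2 (now 0.62)
  Item 0.17 -> Bin 2 (now 0.79)
Total bins used = 3

3
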